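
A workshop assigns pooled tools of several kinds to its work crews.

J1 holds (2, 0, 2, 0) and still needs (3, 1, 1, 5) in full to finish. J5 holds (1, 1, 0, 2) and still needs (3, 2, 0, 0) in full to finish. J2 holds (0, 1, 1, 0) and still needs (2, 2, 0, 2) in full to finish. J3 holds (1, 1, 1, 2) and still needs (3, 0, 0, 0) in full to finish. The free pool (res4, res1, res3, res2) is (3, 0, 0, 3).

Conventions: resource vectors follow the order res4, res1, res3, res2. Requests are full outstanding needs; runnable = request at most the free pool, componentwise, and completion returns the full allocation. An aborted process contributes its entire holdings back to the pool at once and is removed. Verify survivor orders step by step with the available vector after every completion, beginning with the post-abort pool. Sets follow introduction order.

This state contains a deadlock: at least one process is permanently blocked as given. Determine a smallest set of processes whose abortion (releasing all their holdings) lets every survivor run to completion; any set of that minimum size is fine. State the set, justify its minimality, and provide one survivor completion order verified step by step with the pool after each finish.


Minimum abort set: J2.
Key observation: J5 had no path to completion before; after the abort of J2 ((0, 1, 1, 0) returned), step 3 is where it fits.
No smaller set exists: with zero aborts the deadlock remains.
Survivors finish in the order: J3, J1, J5. Check, step by step (pool after the aborts first):
  pool = (3, 1, 1, 3)
  J3 needs (3, 0, 0, 0) <= (3, 1, 1, 3) -> finishes; pool += (1, 1, 1, 2) = (4, 2, 2, 5)
  J1 needs (3, 1, 1, 5) <= (4, 2, 2, 5) -> finishes; pool += (2, 0, 2, 0) = (6, 2, 4, 5)
  J5 needs (3, 2, 0, 0) <= (6, 2, 4, 5) -> finishes; pool += (1, 1, 0, 2) = (7, 3, 4, 7)


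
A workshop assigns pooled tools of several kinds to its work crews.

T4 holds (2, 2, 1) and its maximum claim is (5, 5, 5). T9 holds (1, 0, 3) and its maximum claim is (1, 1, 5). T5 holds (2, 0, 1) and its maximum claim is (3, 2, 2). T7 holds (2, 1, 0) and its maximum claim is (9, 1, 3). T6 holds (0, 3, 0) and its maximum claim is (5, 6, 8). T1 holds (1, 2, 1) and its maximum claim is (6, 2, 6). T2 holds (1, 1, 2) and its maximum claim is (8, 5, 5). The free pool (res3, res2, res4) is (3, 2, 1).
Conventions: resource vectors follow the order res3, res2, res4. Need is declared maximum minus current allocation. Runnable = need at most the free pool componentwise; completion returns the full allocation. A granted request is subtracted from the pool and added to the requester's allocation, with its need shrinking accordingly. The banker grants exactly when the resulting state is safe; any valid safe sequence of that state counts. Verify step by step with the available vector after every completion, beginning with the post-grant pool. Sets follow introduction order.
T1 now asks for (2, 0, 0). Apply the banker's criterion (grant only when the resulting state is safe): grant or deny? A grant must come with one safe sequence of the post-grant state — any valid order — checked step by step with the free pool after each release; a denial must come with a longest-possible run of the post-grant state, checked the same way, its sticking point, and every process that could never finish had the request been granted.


GRANT — the state after the grant stays safe, e.g. via T5, T9, T1, T2, T4, T7, T6.
Key observation: after the grant the pool drops to (1, 2, 1), which still lets T5 finish first and unwind the rest.
Verifying the post-grant state step by step:
  pool = (1, 2, 1)
  T5 needs (1, 2, 1) <= (1, 2, 1) -> finishes; pool += (2, 0, 1) = (3, 2, 2)
  T9 needs (0, 1, 2) <= (3, 2, 2) -> finishes; pool += (1, 0, 3) = (4, 2, 5)
  T1 needs (3, 0, 5) <= (4, 2, 5) -> finishes; pool += (3, 2, 1) = (7, 4, 6)
  T2 needs (7, 4, 3) <= (7, 4, 6) -> finishes; pool += (1, 1, 2) = (8, 5, 8)
  T4 needs (3, 3, 4) <= (8, 5, 8) -> finishes; pool += (2, 2, 1) = (10, 7, 9)
  T7 needs (7, 0, 3) <= (10, 7, 9) -> finishes; pool += (2, 1, 0) = (12, 8, 9)
  T6 needs (5, 3, 8) <= (12, 8, 9) -> finishes; pool += (0, 3, 0) = (12, 11, 9)


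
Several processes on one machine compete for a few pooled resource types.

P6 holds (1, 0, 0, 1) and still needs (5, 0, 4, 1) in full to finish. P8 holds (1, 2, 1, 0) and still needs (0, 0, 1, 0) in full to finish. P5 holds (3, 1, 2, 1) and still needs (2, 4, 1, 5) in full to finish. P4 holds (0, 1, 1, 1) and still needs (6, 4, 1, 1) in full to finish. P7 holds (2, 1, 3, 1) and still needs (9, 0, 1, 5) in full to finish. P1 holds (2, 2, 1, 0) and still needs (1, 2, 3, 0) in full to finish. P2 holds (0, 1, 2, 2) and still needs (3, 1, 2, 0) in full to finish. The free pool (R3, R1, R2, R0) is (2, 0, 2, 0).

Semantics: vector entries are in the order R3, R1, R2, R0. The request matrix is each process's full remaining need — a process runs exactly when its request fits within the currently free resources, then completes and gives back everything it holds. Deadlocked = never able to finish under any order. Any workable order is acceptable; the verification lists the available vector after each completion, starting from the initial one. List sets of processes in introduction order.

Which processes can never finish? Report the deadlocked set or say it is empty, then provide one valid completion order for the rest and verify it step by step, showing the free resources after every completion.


Deadlocked set: P5 and P7.
Key observation: no order helps: past P8, P1, P2, P6, P4, the free pool tops out at (6, 6, 7, 4), below what each blocked process needs in R0.
One completion order for the rest: P8, P1, P2, P6, P4. Walking it through:
  pool = (2, 0, 2, 0)
  P8: need (0, 0, 1, 0) fits (2, 0, 2, 0); releases (1, 2, 1, 0), pool now (3, 2, 3, 0)
  P1: need (1, 2, 3, 0) fits (3, 2, 3, 0); releases (2, 2, 1, 0), pool now (5, 4, 4, 0)
  P2: need (3, 1, 2, 0) fits (5, 4, 4, 0); releases (0, 1, 2, 2), pool now (5, 5, 6, 2)
  P6: need (5, 0, 4, 1) fits (5, 5, 6, 2); releases (1, 0, 0, 1), pool now (6, 5, 6, 3)
  P4: need (6, 4, 1, 1) fits (6, 5, 6, 3); releases (0, 1, 1, 1), pool now (6, 6, 7, 4)
None of the blocked processes ever fits:
  blocked: P5 wants (2, 4, 1, 5), pool (6, 6, 7, 4) — not enough R0
  blocked: P7 wants (9, 0, 1, 5), pool (6, 6, 7, 4) — not enough R3 and R0


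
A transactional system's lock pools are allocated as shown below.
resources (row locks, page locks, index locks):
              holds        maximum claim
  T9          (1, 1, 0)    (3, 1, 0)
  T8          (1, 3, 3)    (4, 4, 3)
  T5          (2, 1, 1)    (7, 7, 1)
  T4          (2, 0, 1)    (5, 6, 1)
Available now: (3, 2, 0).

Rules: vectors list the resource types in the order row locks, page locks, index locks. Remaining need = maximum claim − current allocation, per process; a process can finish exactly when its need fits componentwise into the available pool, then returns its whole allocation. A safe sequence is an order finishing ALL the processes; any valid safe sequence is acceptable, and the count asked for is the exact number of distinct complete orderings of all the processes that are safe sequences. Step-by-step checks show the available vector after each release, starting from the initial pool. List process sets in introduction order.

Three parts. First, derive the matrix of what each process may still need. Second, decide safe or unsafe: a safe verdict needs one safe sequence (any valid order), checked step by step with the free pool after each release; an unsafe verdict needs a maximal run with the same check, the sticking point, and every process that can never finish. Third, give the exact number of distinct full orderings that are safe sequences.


(1) Outstanding need per process (order row locks, page locks, index locks):
  T9: (2, 0, 0)
  T8: (3, 1, 0)
  T5: (5, 6, 0)
  T4: (3, 6, 0)
(2) SAFE, for example via the order T9, T8, T5, T4.
Key observation: the first exact fit in this order is T5 — it needs (5, 6, 0) with (5, 6, 3) free, meeting a requested resource to the last unit.
Check, step by step:
  pool = (3, 2, 0)
  T9: need (2, 0, 0) fits (3, 2, 0); releases (1, 1, 0), pool now (4, 3, 0)
  T8: need (3, 1, 0) fits (4, 3, 0); releases (1, 3, 3), pool now (5, 6, 3)
  T5: need (5, 6, 0) fits (5, 6, 3); releases (2, 1, 1), pool now (7, 7, 4)
  T4: need (3, 6, 0) fits (7, 7, 4); releases (2, 0, 1), pool now (9, 7, 5)
(3) Precisely 4 of the possible complete orderings are safe sequences.


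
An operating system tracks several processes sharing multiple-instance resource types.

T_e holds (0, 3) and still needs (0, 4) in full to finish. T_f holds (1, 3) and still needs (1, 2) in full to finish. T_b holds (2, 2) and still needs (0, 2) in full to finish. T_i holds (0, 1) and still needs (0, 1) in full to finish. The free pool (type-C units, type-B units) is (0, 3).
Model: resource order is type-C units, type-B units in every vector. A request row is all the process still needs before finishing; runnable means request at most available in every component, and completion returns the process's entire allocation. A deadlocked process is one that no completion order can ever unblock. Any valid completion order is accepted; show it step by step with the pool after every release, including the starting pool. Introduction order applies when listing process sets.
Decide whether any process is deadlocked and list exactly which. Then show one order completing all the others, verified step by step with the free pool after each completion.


No process is deadlocked.
Key observation: no deadlock: T_b fits now, and the freed resources carry the rest through.
The rest can finish in the order T_b, T_i, T_f, T_e. Step-by-step check:
  pool = (0, 3)
  run T_b (needs (0, 2), free (0, 3)); after release of (2, 2) the pool is (2, 5)
  run T_i (needs (0, 1), free (2, 5)); after release of (0, 1) the pool is (2, 6)
  run T_f (needs (1, 2), free (2, 6)); after release of (1, 3) the pool is (3, 9)
  run T_e (needs (0, 4), free (3, 9)); after release of (0, 3) the pool is (3, 12)


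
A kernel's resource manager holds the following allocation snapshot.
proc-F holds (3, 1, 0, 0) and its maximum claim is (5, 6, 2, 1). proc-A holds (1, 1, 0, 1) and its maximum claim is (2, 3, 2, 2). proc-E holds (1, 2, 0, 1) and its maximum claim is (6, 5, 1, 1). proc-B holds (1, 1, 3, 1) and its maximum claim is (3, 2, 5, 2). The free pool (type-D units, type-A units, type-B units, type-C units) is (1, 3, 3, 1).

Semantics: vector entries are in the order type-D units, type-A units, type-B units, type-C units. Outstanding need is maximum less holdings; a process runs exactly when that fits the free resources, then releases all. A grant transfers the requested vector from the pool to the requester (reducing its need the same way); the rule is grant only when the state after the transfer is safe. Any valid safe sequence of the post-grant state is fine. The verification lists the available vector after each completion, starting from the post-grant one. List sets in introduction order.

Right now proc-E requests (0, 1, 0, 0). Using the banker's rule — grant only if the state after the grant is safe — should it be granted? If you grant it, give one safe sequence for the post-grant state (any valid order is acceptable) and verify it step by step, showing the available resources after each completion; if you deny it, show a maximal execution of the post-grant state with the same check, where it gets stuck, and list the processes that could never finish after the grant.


DENY: after the grant no complete ordering would exist.
Key observation: after proc-A, proc-B the pool peaks at (3, 4, 6, 3), and each blocked process is short somewhere: proc-F on type-A units; proc-E on type-D units.
Pretend the grant happened; the run proc-A, proc-B goes as far as possible. Step-by-step check:
  pool = (1, 2, 3, 1)
  proc-A: need (1, 2, 2, 1) fits (1, 2, 3, 1); releases (1, 1, 0, 1), pool now (2, 3, 3, 2)
  proc-B: need (2, 1, 2, 1) fits (2, 3, 3, 2); releases (1, 1, 3, 1), pool now (3, 4, 6, 3)
  blocked: proc-F wants (2, 5, 2, 1), pool (3, 4, 6, 3) — not enough type-A units
  blocked: proc-E wants (5, 2, 1, 0), pool (3, 4, 6, 3) — not enough type-D units
Processes that could never finish after the grant: proc-F and proc-E.


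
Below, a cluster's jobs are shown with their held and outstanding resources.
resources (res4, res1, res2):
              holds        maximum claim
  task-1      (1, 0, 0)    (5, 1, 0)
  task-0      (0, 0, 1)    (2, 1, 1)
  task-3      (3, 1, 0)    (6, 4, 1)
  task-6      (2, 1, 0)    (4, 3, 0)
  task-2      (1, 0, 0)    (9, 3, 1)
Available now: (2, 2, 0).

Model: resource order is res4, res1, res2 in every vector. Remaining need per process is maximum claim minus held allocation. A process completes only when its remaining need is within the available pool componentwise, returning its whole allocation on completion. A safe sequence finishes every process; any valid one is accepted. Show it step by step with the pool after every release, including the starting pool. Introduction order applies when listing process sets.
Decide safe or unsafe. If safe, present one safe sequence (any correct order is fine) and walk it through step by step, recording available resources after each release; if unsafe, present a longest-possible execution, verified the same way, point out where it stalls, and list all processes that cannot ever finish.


The state is SAFE; one workable sequence: task-0, task-6, task-1, task-3, task-2.
Key observation: reading the order forward, task-0 is the first process whose need (2, 1, 0) meets the free pool (2, 2, 0) exactly on a resource it requests.
Verifying each step:
  pool = (2, 2, 0)
  task-0 needs (2, 1, 0) <= (2, 2, 0) -> finishes; pool += (0, 0, 1) = (2, 2, 1)
  task-6 needs (2, 2, 0) <= (2, 2, 1) -> finishes; pool += (2, 1, 0) = (4, 3, 1)
  task-1 needs (4, 1, 0) <= (4, 3, 1) -> finishes; pool += (1, 0, 0) = (5, 3, 1)
  task-3 needs (3, 3, 1) <= (5, 3, 1) -> finishes; pool += (3, 1, 0) = (8, 4, 1)
  task-2 needs (8, 3, 1) <= (8, 4, 1) -> finishes; pool += (1, 0, 0) = (9, 4, 1)


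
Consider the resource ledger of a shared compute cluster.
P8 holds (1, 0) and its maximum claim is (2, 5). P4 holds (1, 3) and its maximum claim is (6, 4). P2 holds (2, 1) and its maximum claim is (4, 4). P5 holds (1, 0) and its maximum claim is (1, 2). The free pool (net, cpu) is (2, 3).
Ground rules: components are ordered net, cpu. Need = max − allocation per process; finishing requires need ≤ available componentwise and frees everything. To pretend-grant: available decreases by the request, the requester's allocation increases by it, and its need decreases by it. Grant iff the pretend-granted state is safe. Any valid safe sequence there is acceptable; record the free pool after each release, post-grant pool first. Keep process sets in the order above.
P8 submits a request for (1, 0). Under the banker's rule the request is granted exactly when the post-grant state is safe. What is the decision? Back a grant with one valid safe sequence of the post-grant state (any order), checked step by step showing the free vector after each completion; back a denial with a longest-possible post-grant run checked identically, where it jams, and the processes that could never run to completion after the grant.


DENY. Granting would leave the state unsafe.
Key observation: after P5, P2 the pool peaks at (4, 4), and each blocked process is short somewhere: P8 on cpu; P4 on net.
On the post-grant state, P5, P2 is a maximal run — nothing extends it. Verifying each step:
  pool = (1, 3)
  run P5 (needs (0, 2), free (1, 3)); after release of (1, 0) the pool is (2, 3)
  run P2 (needs (2, 3), free (2, 3)); after release of (2, 1) the pool is (4, 4)
  P8 still needs (0, 5) but only (4, 4) is free — short on cpu
  P4 still needs (5, 1) but only (4, 4) is free — short on net
Post-grant, the permanently blocked set is P8 and P4.


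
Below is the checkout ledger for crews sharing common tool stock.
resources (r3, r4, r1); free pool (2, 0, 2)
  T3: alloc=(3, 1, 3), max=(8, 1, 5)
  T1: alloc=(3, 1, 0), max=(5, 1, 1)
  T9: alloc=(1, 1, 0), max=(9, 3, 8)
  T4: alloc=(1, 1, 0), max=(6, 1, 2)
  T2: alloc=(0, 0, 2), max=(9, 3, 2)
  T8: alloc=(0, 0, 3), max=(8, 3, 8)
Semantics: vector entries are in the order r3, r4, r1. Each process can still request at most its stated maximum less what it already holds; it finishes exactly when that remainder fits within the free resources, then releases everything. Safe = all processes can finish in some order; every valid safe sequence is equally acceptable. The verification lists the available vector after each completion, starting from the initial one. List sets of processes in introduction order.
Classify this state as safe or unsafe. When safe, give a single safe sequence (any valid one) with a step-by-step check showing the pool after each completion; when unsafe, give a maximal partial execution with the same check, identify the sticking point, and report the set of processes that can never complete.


SAFE. One safe sequence: T1, T4, T3, T8, T2, T9.
Key observation: the order's first zero-slack moment is T1 ((2, 0, 1) needed, (2, 0, 2) free — a requested resource with nothing to spare).
Verifying each step:
  pool = (2, 0, 2)
  run T1 (needs (2, 0, 1), free (2, 0, 2)); after release of (3, 1, 0) the pool is (5, 1, 2)
  run T4 (needs (5, 0, 2), free (5, 1, 2)); after release of (1, 1, 0) the pool is (6, 2, 2)
  run T3 (needs (5, 0, 2), free (6, 2, 2)); after release of (3, 1, 3) the pool is (9, 3, 5)
  run T8 (needs (8, 3, 5), free (9, 3, 5)); after release of (0, 0, 3) the pool is (9, 3, 8)
  run T2 (needs (9, 3, 0), free (9, 3, 8)); after release of (0, 0, 2) the pool is (9, 3, 10)
  run T9 (needs (8, 2, 8), free (9, 3, 10)); after release of (1, 1, 0) the pool is (10, 4, 10)


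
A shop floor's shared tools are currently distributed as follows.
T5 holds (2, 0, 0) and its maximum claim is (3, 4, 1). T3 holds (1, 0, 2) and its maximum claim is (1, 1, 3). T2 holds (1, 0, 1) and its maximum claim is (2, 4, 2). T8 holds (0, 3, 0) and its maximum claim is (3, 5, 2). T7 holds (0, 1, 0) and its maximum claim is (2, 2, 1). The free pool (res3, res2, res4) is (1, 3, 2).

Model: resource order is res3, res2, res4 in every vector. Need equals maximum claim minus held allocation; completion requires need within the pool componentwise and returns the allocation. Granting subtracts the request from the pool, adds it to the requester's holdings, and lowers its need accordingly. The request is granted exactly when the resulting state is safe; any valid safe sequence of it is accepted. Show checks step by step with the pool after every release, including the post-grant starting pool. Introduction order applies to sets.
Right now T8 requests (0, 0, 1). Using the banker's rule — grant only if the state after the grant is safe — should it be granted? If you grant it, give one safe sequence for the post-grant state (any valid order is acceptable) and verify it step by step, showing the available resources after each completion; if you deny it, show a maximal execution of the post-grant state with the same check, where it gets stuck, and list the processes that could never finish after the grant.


GRANT: granting preserves safety; a valid post-grant sequence is T3, T7, T5, T8, T2.
Key observation: (1, 3, 1) free after granting still covers T3 first, and each release covers the next.
Verifying the post-grant state step by step:
  pool = (1, 3, 1)
  T3: need (0, 1, 1) fits (1, 3, 1); releases (1, 0, 2), pool now (2, 3, 3)
  T7: need (2, 1, 1) fits (2, 3, 3); releases (0, 1, 0), pool now (2, 4, 3)
  T5: need (1, 4, 1) fits (2, 4, 3); releases (2, 0, 0), pool now (4, 4, 3)
  T8: need (3, 2, 1) fits (4, 4, 3); releases (0, 3, 1), pool now (4, 7, 4)
  T2: need (1, 4, 1) fits (4, 7, 4); releases (1, 0, 1), pool now (5, 7, 5)


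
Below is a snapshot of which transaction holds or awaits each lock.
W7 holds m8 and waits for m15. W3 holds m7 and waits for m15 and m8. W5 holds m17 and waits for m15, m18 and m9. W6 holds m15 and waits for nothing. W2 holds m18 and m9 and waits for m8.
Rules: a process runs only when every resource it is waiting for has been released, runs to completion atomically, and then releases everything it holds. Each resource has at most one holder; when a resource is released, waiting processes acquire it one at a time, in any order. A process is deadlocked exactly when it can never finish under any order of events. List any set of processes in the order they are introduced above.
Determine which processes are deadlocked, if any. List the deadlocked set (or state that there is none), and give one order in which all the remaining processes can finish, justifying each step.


The deadlocked set is empty.
Key observation: the wait relation is loop-free; peeling off processes with no waits unwinds the whole state.
The rest can finish in the order W6, W7, W3, W2, W5.
Verifying each step:
  W6 waits on nothing -> runs at once and releases m15
  run W7 (all its waits — m15 — are resolved); releases m8
  run W3 (all its waits — m15 and m8 — are resolved); releases m7
  run W2 (all its waits — m8 — are resolved); releases m18 and m9
  run W5 (all its waits — m15, m18 and m9 — are resolved); releases m17


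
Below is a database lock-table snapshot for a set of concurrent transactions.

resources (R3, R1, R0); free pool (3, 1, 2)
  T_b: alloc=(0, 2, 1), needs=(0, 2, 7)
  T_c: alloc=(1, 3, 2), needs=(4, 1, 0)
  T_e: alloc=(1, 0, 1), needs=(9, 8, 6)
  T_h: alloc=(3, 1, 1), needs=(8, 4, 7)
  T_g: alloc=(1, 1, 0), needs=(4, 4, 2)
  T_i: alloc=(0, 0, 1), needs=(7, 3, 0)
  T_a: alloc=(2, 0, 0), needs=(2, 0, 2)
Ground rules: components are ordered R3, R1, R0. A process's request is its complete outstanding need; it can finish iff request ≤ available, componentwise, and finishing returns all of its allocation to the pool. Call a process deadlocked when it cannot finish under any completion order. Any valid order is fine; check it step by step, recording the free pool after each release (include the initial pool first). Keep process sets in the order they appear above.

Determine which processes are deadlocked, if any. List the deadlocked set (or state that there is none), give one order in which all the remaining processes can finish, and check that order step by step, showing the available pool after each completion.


Deadlocked set: T_b, T_e and T_h.
Key observation: once T_a, T_c, T_g, T_i finish, the pool peaks at (7, 5, 5) — and every remaining process still needs more R0 than that.
One completion order for the rest: T_a, T_c, T_g, T_i. Verifying each step:
  pool = (3, 1, 2)
  T_a: need (2, 0, 2) fits (3, 1, 2); releases (2, 0, 0), pool now (5, 1, 2)
  T_c: need (4, 1, 0) fits (5, 1, 2); releases (1, 3, 2), pool now (6, 4, 4)
  T_g: need (4, 4, 2) fits (6, 4, 4); releases (1, 1, 0), pool now (7, 5, 4)
  T_i: need (7, 3, 0) fits (7, 5, 4); releases (0, 0, 1), pool now (7, 5, 5)
The blocked processes can never fit:
  T_b still needs (0, 2, 7) but only (7, 5, 5) is free — short on R0
  T_e still needs (9, 8, 6) but only (7, 5, 5) is free — short on R3, R1 and R0
  T_h still needs (8, 4, 7) but only (7, 5, 5) is free — short on R3 and R0


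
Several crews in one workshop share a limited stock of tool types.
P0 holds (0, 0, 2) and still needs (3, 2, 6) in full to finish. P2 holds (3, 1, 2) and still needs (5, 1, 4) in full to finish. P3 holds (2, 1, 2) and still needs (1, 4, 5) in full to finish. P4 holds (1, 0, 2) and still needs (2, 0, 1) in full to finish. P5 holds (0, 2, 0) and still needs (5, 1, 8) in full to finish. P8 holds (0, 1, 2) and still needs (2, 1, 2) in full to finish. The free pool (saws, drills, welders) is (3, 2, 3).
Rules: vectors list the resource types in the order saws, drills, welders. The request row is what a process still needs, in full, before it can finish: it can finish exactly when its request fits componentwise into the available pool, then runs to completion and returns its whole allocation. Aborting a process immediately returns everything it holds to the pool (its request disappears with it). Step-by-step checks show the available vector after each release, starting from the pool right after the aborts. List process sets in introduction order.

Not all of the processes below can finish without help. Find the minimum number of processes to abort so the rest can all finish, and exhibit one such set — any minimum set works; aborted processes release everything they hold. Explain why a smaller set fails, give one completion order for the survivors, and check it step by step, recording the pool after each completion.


The answer: abort P3.
Key observation: the returned (2, 1, 2) from P3 is what brings P5 — unrunnable before, under any order — into play at step 4.
No smaller set exists: with zero aborts the deadlock remains.
Survivors finish in the order: P4, P8, P0, P5, P2. Step-by-step check (pool after the aborts first):
  pool = (5, 3, 5)
  P4 needs (2, 0, 1) <= (5, 3, 5) -> finishes; pool += (1, 0, 2) = (6, 3, 7)
  P8 needs (2, 1, 2) <= (6, 3, 7) -> finishes; pool += (0, 1, 2) = (6, 4, 9)
  P0 needs (3, 2, 6) <= (6, 4, 9) -> finishes; pool += (0, 0, 2) = (6, 4, 11)
  P5 needs (5, 1, 8) <= (6, 4, 11) -> finishes; pool += (0, 2, 0) = (6, 6, 11)
  P2 needs (5, 1, 4) <= (6, 6, 11) -> finishes; pool += (3, 1, 2) = (9, 7, 13)


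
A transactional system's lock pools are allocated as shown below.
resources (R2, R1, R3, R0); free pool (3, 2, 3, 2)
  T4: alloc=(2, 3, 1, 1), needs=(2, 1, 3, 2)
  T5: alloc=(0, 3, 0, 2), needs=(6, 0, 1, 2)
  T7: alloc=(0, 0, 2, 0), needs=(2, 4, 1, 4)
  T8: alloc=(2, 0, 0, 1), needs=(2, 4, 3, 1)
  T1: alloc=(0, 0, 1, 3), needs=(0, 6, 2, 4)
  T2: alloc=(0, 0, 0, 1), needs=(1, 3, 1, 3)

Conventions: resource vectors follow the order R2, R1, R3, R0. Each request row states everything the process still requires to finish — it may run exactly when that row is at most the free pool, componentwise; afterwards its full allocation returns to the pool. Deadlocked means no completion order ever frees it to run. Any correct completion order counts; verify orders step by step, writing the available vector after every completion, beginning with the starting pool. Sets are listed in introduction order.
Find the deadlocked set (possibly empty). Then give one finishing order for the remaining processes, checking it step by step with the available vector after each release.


Nothing here is deadlocked.
Key observation: the pool covers T4 at once, and every later process fits after earlier releases.
One completion order for the rest: T4, T2, T8, T5, T1, T7. Step-by-step check:
  pool = (3, 2, 3, 2)
  T4: need (2, 1, 3, 2) fits (3, 2, 3, 2); releases (2, 3, 1, 1), pool now (5, 5, 4, 3)
  T2: need (1, 3, 1, 3) fits (5, 5, 4, 3); releases (0, 0, 0, 1), pool now (5, 5, 4, 4)
  T8: need (2, 4, 3, 1) fits (5, 5, 4, 4); releases (2, 0, 0, 1), pool now (7, 5, 4, 5)
  T5: need (6, 0, 1, 2) fits (7, 5, 4, 5); releases (0, 3, 0, 2), pool now (7, 8, 4, 7)
  T1: need (0, 6, 2, 4) fits (7, 8, 4, 7); releases (0, 0, 1, 3), pool now (7, 8, 5, 10)
  T7: need (2, 4, 1, 4) fits (7, 8, 5, 10); releases (0, 0, 2, 0), pool now (7, 8, 7, 10)


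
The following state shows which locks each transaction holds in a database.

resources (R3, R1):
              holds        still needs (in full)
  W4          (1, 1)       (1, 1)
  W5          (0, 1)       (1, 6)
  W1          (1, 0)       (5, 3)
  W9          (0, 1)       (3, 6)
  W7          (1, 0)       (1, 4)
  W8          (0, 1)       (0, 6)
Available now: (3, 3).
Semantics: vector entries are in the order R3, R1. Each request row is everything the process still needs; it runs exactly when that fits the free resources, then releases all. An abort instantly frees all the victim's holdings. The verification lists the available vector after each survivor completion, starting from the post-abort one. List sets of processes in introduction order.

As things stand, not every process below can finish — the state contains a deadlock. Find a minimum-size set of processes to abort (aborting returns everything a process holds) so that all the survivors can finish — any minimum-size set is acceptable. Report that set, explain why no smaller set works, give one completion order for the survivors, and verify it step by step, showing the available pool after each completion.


The answer: abort W5 and W9.
Key observation: before aborting W5 and W9, W8 was permanently blocked — no order could ever run it; afterwards it completes at step 4.
No one abort is enough; case by case: W4 alone leaves W5 blocked (short on R1); W5 alone leaves W9 blocked (short on R1); W1 alone leaves W5 blocked (short on R1); W9 alone leaves W5 blocked (short on R1); W7 alone leaves W5 blocked (short on R1); W8 alone leaves W5 blocked (short on R1).
Survivors finish in the order: W7, W4, W1, W8. Step-by-step check (pool after the aborts first):
  pool = (3, 5)
  W7 needs (1, 4) <= (3, 5) -> finishes; pool += (1, 0) = (4, 5)
  W4 needs (1, 1) <= (4, 5) -> finishes; pool += (1, 1) = (5, 6)
  W1 needs (5, 3) <= (5, 6) -> finishes; pool += (1, 0) = (6, 6)
  W8 needs (0, 6) <= (6, 6) -> finishes; pool += (0, 1) = (6, 7)


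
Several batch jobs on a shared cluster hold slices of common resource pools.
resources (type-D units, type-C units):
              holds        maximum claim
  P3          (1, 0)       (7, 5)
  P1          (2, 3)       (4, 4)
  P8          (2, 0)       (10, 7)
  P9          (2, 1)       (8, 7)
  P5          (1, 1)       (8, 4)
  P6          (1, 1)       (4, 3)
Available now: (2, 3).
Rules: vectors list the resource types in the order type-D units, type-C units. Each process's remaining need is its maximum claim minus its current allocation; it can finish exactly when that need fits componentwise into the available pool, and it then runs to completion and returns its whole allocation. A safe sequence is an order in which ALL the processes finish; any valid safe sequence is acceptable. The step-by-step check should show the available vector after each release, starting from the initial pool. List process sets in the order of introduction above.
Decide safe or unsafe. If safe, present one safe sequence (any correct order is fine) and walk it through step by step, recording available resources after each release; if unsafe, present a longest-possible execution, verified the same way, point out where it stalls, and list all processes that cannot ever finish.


UNSAFE — no complete ordering exists.
Key observation: no order helps: past P1, P6, the free pool tops out at (5, 7), below what each blocked process needs in type-D units.
Going as far as possible: P1, P6; after that, nothing fits. Verifying each step:
  pool = (2, 3)
  P1 needs (2, 1) <= (2, 3) -> finishes; pool += (2, 3) = (4, 6)
  P6 needs (3, 2) <= (4, 6) -> finishes; pool += (1, 1) = (5, 7)
  P3 cannot run: need (6, 5) vs free (5, 7) (insufficient type-D units)
  P8 cannot run: need (8, 7) vs free (5, 7) (insufficient type-D units)
  P9 cannot run: need (6, 6) vs free (5, 7) (insufficient type-D units)
  P5 cannot run: need (7, 3) vs free (5, 7) (insufficient type-D units)
Permanently blocked: P3, P8, P9 and P5.


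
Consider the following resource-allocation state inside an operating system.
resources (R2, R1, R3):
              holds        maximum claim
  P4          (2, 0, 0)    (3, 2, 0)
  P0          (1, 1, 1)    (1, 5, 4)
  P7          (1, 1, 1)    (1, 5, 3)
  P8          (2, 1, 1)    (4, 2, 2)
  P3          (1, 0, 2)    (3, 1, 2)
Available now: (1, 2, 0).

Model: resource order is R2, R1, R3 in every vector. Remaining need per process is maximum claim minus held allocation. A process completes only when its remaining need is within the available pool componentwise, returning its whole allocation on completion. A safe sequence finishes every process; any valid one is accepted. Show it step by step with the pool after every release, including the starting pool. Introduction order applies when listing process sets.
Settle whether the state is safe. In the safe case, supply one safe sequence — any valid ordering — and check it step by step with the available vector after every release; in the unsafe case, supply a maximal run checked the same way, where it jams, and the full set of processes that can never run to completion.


UNSAFE — no complete ordering exists.
Key observation: no order helps: past P4, P3, P8, the free pool tops out at (6, 3, 3), below what each blocked process needs in R1.
Going as far as possible: P4, P3, P8; after that, nothing fits. Walking it through:
  pool = (1, 2, 0)
  run P4 (needs (1, 2, 0), free (1, 2, 0)); after release of (2, 0, 0) the pool is (3, 2, 0)
  run P3 (needs (2, 1, 0), free (3, 2, 0)); after release of (1, 0, 2) the pool is (4, 2, 2)
  run P8 (needs (2, 1, 1), free (4, 2, 2)); after release of (2, 1, 1) the pool is (6, 3, 3)
  P0 still needs (0, 4, 3) but only (6, 3, 3) is free — short on R1
  P7 still needs (0, 4, 2) but only (6, 3, 3) is free — short on R1
Processes that can never finish: P0 and P7.


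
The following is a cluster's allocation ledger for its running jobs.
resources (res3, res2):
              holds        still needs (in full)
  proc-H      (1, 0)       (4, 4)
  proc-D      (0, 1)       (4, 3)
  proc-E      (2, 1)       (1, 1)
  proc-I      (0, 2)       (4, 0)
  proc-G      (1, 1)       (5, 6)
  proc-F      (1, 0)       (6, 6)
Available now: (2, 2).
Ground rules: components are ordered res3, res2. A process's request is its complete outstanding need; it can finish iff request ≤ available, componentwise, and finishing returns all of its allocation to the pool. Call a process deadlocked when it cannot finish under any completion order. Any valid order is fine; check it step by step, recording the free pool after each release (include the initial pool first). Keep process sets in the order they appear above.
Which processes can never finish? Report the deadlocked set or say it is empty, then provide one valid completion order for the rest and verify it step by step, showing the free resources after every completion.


Nothing here is deadlocked.
Key observation: no deadlock: proc-E fits now, and the freed resources carry the rest through.
The rest can finish in the order proc-E, proc-I, proc-H, proc-D, proc-G, proc-F. Check, step by step:
  pool = (2, 2)
  proc-E: need (1, 1) fits (2, 2); releases (2, 1), pool now (4, 3)
  proc-I: need (4, 0) fits (4, 3); releases (0, 2), pool now (4, 5)
  proc-H: need (4, 4) fits (4, 5); releases (1, 0), pool now (5, 5)
  proc-D: need (4, 3) fits (5, 5); releases (0, 1), pool now (5, 6)
  proc-G: need (5, 6) fits (5, 6); releases (1, 1), pool now (6, 7)
  proc-F: need (6, 6) fits (6, 7); releases (1, 0), pool now (7, 7)


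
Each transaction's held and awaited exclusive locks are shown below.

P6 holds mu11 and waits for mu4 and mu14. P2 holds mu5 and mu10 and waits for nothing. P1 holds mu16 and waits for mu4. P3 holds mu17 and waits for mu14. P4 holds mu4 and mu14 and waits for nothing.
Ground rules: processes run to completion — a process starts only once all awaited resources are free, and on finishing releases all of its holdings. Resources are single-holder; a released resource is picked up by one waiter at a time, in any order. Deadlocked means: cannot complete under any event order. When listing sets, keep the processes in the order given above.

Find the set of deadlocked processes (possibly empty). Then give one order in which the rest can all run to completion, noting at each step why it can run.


Nothing here is deadlocked.
Key observation: the wait relation is loop-free; peeling off processes with no waits unwinds the whole state.
One completion order for the rest: P4, P3, P6, P2, P1.
Check, step by step:
  P4: no waits; runs immediately, freeing mu4 and mu14
  run P3 (all its waits — mu14 — are resolved); releases mu17
  run P6 (all its waits — mu4 and mu14 — are resolved); releases mu11
  P2: no waits; runs immediately, freeing mu5 and mu10
  run P1 (all its waits — mu4 — are resolved); releases mu16


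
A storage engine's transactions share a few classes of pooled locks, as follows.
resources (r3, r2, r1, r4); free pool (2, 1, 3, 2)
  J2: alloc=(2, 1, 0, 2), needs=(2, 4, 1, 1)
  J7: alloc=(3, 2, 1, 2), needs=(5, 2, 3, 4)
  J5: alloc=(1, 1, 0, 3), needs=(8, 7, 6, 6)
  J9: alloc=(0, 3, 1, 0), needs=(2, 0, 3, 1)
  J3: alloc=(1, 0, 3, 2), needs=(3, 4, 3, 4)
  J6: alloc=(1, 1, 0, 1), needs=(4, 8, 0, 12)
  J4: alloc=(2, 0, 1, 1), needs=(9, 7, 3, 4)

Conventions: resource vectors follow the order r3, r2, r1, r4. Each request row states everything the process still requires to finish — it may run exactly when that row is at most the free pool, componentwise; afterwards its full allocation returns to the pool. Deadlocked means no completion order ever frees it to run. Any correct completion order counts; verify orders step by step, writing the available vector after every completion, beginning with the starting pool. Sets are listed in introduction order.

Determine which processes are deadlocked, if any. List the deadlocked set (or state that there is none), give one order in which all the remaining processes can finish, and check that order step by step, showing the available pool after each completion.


Nothing here is deadlocked.
Key observation: the pool covers J9 at once, and every later process fits after earlier releases.
A valid finishing order for the others: J9, J2, J3, J7, J5, J4, J6. Step-by-step check:
  pool = (2, 1, 3, 2)
  J9: need (2, 0, 3, 1) fits (2, 1, 3, 2); releases (0, 3, 1, 0), pool now (2, 4, 4, 2)
  J2: need (2, 4, 1, 1) fits (2, 4, 4, 2); releases (2, 1, 0, 2), pool now (4, 5, 4, 4)
  J3: need (3, 4, 3, 4) fits (4, 5, 4, 4); releases (1, 0, 3, 2), pool now (5, 5, 7, 6)
  J7: need (5, 2, 3, 4) fits (5, 5, 7, 6); releases (3, 2, 1, 2), pool now (8, 7, 8, 8)
  J5: need (8, 7, 6, 6) fits (8, 7, 8, 8); releases (1, 1, 0, 3), pool now (9, 8, 8, 11)
  J4: need (9, 7, 3, 4) fits (9, 8, 8, 11); releases (2, 0, 1, 1), pool now (11, 8, 9, 12)
  J6: need (4, 8, 0, 12) fits (11, 8, 9, 12); releases (1, 1, 0, 1), pool now (12, 9, 9, 13)


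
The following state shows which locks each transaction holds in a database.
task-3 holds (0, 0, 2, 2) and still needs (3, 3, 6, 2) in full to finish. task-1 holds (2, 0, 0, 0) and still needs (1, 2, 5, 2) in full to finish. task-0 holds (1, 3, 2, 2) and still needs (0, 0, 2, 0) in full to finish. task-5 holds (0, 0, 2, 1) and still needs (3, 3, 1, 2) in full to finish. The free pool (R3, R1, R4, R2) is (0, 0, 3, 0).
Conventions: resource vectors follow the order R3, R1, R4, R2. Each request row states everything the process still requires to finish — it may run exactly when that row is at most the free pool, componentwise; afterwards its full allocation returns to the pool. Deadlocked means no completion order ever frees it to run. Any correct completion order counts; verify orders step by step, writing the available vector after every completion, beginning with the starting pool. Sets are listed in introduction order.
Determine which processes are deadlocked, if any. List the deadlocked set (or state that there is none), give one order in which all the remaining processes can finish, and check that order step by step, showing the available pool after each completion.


Nothing here is deadlocked.
Key observation: the pool covers task-0 at once, and every later process fits after earlier releases.
A valid finishing order for the others: task-0, task-1, task-5, task-3. Step-by-step check:
  pool = (0, 0, 3, 0)
  task-0: need (0, 0, 2, 0) fits (0, 0, 3, 0); releases (1, 3, 2, 2), pool now (1, 3, 5, 2)
  task-1: need (1, 2, 5, 2) fits (1, 3, 5, 2); releases (2, 0, 0, 0), pool now (3, 3, 5, 2)
  task-5: need (3, 3, 1, 2) fits (3, 3, 5, 2); releases (0, 0, 2, 1), pool now (3, 3, 7, 3)
  task-3: need (3, 3, 6, 2) fits (3, 3, 7, 3); releases (0, 0, 2, 2), pool now (3, 3, 9, 5)


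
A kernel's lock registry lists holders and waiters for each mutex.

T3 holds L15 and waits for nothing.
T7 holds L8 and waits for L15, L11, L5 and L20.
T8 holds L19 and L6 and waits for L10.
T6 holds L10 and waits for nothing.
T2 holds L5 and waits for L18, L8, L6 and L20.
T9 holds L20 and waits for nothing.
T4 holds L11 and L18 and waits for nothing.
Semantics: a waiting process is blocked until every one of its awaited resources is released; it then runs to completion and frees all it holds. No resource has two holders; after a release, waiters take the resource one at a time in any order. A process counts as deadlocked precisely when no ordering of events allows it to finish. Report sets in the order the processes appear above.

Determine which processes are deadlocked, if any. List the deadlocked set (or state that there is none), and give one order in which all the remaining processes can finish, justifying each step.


The deadlocked set is T7 and T2.
Key observation: T7 -> T2 -> T7 is a circular wait — nothing in it can go first; no other process is dragged down with it.
A valid finishing order for the others: T4, T6, T3, T8, T9.
Check, step by step:
  T4 waits on nothing -> runs at once and releases L11 and L18
  T6 waits on nothing -> runs at once and releases L10
  T3 waits on nothing -> runs at once and releases L15
  T8: everything it awaited (L10) is free; runs, freeing L19 and L6
  T9 waits on nothing -> runs at once and releases L20
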